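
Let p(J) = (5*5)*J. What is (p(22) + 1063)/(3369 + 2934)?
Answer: 1613/6303 ≈ 0.25591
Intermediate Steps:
p(J) = 25*J
(p(22) + 1063)/(3369 + 2934) = (25*22 + 1063)/(3369 + 2934) = (550 + 1063)/6303 = 1613*(1/6303) = 1613/6303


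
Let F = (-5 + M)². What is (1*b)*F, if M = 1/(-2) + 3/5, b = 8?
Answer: 4802/25 ≈ 192.08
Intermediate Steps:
M = ⅒ (M = 1*(-½) + 3*(⅕) = -½ + ⅗ = ⅒ ≈ 0.10000)
F = 2401/100 (F = (-5 + ⅒)² = (-49/10)² = 2401/100 ≈ 24.010)
(1*b)*F = (1*8)*(2401/100) = 8*(2401/100) = 4802/25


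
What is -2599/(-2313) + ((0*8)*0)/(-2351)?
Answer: 2599/2313 ≈ 1.1236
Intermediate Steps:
-2599/(-2313) + ((0*8)*0)/(-2351) = -2599*(-1/2313) + (0*0)*(-1/2351) = 2599/2313 + 0*(-1/2351) = 2599/2313 + 0 = 2599/2313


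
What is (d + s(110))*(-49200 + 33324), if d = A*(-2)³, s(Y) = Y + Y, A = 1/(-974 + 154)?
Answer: -716039352/205 ≈ -3.4929e+6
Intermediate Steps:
A = -1/820 (A = 1/(-820) = -1/820 ≈ -0.0012195)
s(Y) = 2*Y
d = 2/205 (d = -1/820*(-2)³ = -1/820*(-8) = 2/205 ≈ 0.0097561)
(d + s(110))*(-49200 + 33324) = (2/205 + 2*110)*(-49200 + 33324) = (2/205 + 220)*(-15876) = (45102/205)*(-15876) = -716039352/205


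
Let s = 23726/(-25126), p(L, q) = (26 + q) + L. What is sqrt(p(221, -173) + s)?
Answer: sqrt(11530308837)/12563 ≈ 8.5473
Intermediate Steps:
p(L, q) = 26 + L + q
s = -11863/12563 (s = 23726*(-1/25126) = -11863/12563 ≈ -0.94428)
sqrt(p(221, -173) + s) = sqrt((26 + 221 - 173) - 11863/12563) = sqrt(74 - 11863/12563) = sqrt(917799/12563) = sqrt(11530308837)/12563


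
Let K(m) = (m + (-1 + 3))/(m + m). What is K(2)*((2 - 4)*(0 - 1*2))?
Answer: 4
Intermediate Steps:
K(m) = (2 + m)/(2*m) (K(m) = (m + 2)/((2*m)) = (2 + m)*(1/(2*m)) = (2 + m)/(2*m))
K(2)*((2 - 4)*(0 - 1*2)) = ((½)*(2 + 2)/2)*((2 - 4)*(0 - 1*2)) = ((½)*(½)*4)*(-2*(0 - 2)) = 1*(-2*(-2)) = 1*4 = 4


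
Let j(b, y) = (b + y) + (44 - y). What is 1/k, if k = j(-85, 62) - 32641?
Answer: -1/32682 ≈ -3.0598e-5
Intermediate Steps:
j(b, y) = 44 + b
k = -32682 (k = (44 - 85) - 32641 = -41 - 32641 = -32682)
1/k = 1/(-32682) = -1/32682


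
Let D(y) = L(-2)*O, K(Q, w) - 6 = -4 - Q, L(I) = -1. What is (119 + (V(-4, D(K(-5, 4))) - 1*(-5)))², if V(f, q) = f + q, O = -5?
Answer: 15625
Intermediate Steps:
K(Q, w) = 2 - Q (K(Q, w) = 6 + (-4 - Q) = 2 - Q)
D(y) = 5 (D(y) = -1*(-5) = 5)
(119 + (V(-4, D(K(-5, 4))) - 1*(-5)))² = (119 + ((-4 + 5) - 1*(-5)))² = (119 + (1 + 5))² = (119 + 6)² = 125² = 15625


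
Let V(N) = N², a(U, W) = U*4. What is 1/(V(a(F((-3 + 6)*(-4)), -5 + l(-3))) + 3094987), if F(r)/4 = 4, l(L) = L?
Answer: 1/3099083 ≈ 3.2268e-7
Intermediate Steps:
F(r) = 16 (F(r) = 4*4 = 16)
a(U, W) = 4*U
1/(V(a(F((-3 + 6)*(-4)), -5 + l(-3))) + 3094987) = 1/((4*16)² + 3094987) = 1/(64² + 3094987) = 1/(4096 + 3094987) = 1/3099083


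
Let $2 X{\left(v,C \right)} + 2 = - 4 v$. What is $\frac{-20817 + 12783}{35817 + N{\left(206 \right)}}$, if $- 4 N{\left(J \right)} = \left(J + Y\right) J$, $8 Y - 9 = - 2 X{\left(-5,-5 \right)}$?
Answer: $- \frac{128544}{404255} \approx -0.31798$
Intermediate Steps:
$X{\left(v,C \right)} = -1 - 2 v$ ($X{\left(v,C \right)} = -1 + \frac{\left(-4\right) v}{2} = -1 - 2 v$)
$Y = - \frac{9}{8}$ ($Y = \frac{9}{8} + \frac{\left(-2\right) \left(-1 - -10\right)}{8} = \frac{9}{8} + \frac{\left(-2\right) \left(-1 + 10\right)}{8} = \frac{9}{8} + \frac{\left(-2\right) 9}{8} = \frac{9}{8} + \frac{1}{8} \left(-18\right) = \frac{9}{8} - \frac{9}{4} = - \frac{9}{8} \approx -1.125$)
$N{\left(J \right)} = - \frac{J \left(- \frac{9}{8} + J\right)}{4}$ ($N{\left(J \right)} = - \frac{\left(J - \frac{9}{8}\right) J}{4} = - \frac{\left(- \frac{9}{8} + J\right) J}{4} = - \frac{J \left(- \frac{9}{8} + J\right)}{4}$)
$\frac{-20817 + 12783}{35817 + N{\left(206 \right)}} = \frac{-20817 + 12783}{35817 + \frac{1}{32} \cdot 206 \left(9 - 1648\right)} = - \frac{8034}{35817 + \frac{1}{32} \cdot 206 \left(9 - 1648\right)} = - \frac{8034}{35817 + \frac{1}{32} \cdot 206 \left(-1639\right)} = - \frac{8034}{35817 - \frac{168817}{16}} = - \frac{8034}{\frac{404255}{16}} = \left(-8034\right) \frac{16}{404255} = - \frac{128544}{404255}$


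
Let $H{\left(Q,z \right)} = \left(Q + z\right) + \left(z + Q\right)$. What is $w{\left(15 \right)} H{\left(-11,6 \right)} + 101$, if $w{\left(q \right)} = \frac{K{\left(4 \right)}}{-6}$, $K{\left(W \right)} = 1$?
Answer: $\frac{308}{3} \approx 102.67$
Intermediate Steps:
$w{\left(q \right)} = - \frac{1}{6}$ ($w{\left(q \right)} = 1 \frac{1}{-6} = 1 \left(- \frac{1}{6}\right) = - \frac{1}{6}$)
$H{\left(Q,z \right)} = 2 Q + 2 z$ ($H{\left(Q,z \right)} = \left(Q + z\right) + \left(Q + z\right) = 2 Q + 2 z$)
$w{\left(15 \right)} H{\left(-11,6 \right)} + 101 = - \frac{2 \left(-11\right) + 2 \cdot 6}{6} + 101 = - \frac{-22 + 12}{6} + 101 = \left(- \frac{1}{6}\right) \left(-10\right) + 101 = \frac{5}{3} + 101 = \frac{308}{3}$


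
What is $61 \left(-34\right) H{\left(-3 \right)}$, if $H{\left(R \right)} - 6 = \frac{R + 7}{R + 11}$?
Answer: $-13481$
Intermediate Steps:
$H{\left(R \right)} = 6 + \frac{7 + R}{11 + R}$ ($H{\left(R \right)} = 6 + \frac{R + 7}{R + 11} = 6 + \frac{7 + R}{11 + R}$)
$61 \left(-34\right) H{\left(-3 \right)} = 61 \left(-34\right) \frac{73 + 7 \left(-3\right)}{11 - 3} = - 2074 \frac{73 - 21}{8} = - 2074 \cdot \frac{1}{8} \cdot 52 = \left(-2074\right) \frac{13}{2} = -13481$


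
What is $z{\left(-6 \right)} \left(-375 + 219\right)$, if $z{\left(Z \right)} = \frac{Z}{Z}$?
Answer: $-156$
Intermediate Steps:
$z{\left(Z \right)} = 1$
$z{\left(-6 \right)} \left(-375 + 219\right) = 1 \left(-375 + 219\right) = 1 \left(-156\right) = -156$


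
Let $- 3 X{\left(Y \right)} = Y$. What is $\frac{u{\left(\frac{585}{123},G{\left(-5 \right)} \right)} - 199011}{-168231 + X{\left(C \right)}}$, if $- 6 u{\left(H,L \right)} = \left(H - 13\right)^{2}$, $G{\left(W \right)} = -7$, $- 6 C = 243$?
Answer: $\frac{401467838}{339328341} \approx 1.1831$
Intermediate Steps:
$C = - \frac{81}{2}$ ($C = \left(- \frac{1}{6}\right) 243 = - \frac{81}{2} \approx -40.5$)
$X{\left(Y \right)} = - \frac{Y}{3}$
$u{\left(H,L \right)} = - \frac{\left(-13 + H\right)^{2}}{6}$ ($u{\left(H,L \right)} = - \frac{\left(H - 13\right)^{2}}{6} = - \frac{\left(-13 + H\right)^{2}}{6}$)
$\frac{u{\left(\frac{585}{123},G{\left(-5 \right)} \right)} - 199011}{-168231 + X{\left(C \right)}} = \frac{- \frac{\left(-13 + \frac{585}{123}\right)^{2}}{6} - 199011}{-168231 - - \frac{27}{2}} = \frac{- \frac{\left(-13 + 585 \cdot \frac{1}{123}\right)^{2}}{6} - 199011}{-168231 + \frac{27}{2}} = \frac{- \frac{\left(-13 + \frac{195}{41}\right)^{2}}{6} - 199011}{- \frac{336435}{2}} = \left(- \frac{\left(- \frac{338}{41}\right)^{2}}{6} - 199011\right) \left(- \frac{2}{336435}\right) = \left(\left(- \frac{1}{6}\right) \frac{114244}{1681} - 199011\right) \left(- \frac{2}{336435}\right) = \left(- \frac{57122}{5043} - 199011\right) \left(- \frac{2}{336435}\right) = \left(- \frac{1003669595}{5043}\right) \left(- \frac{2}{336435}\right) = \frac{401467838}{339328341}$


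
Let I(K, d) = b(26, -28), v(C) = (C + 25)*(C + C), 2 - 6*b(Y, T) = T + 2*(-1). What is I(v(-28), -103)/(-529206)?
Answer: -8/793809 ≈ -1.0078e-5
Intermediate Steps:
b(Y, T) = 2/3 - T/6 (b(Y, T) = 1/3 - (T + 2*(-1))/6 = 1/3 - (T - 2)/6 = 1/3 - (-2 + T)/6 = 1/3 + (1/3 - T/6) = 2/3 - T/6)
v(C) = 2*C*(25 + C) (v(C) = (25 + C)*(2*C) = 2*C*(25 + C))
I(K, d) = 16/3 (I(K, d) = 2/3 - 1/6*(-28) = 2/3 + 14/3 = 16/3)
I(v(-28), -103)/(-529206) = (16/3)/(-529206) = (16/3)*(-1/529206) = -8/793809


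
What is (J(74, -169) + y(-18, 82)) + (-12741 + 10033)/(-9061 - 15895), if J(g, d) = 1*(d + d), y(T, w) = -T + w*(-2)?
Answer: -3018999/6239 ≈ -483.89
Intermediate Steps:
y(T, w) = -T - 2*w
J(g, d) = 2*d (J(g, d) = 1*(2*d) = 2*d)
(J(74, -169) + y(-18, 82)) + (-12741 + 10033)/(-9061 - 15895) = (2*(-169) + (-1*(-18) - 2*82)) + (-12741 + 10033)/(-9061 - 15895) = (-338 + (18 - 164)) - 2708/(-24956) = (-338 - 146) - 2708*(-1/24956) = -484 + 677/6239 = -3018999/6239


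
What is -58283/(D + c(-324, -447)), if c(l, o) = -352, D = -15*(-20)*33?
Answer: -58283/9548 ≈ -6.1042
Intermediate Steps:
D = 9900 (D = 300*33 = 9900)
-58283/(D + c(-324, -447)) = -58283/(9900 - 352) = -58283/9548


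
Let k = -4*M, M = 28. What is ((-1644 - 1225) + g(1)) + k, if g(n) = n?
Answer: -2980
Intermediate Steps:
k = -112 (k = -4*28 = -112)
((-1644 - 1225) + g(1)) + k = ((-1644 - 1225) + 1) - 112 = (-2869 + 1) - 112 = -2868 - 112 = -2980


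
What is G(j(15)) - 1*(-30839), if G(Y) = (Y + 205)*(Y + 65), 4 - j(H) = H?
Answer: 41315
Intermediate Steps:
j(H) = 4 - H
G(Y) = (65 + Y)*(205 + Y) (G(Y) = (205 + Y)*(65 + Y) = (65 + Y)*(205 + Y))
G(j(15)) - 1*(-30839) = (13325 + (4 - 1*15)² + 270*(4 - 1*15)) - 1*(-30839) = (13325 + (4 - 15)² + 270*(4 - 15)) + 30839 = (13325 + (-11)² + 270*(-11)) + 30839 = (13325 + 121 - 2970) + 30839 = 10476 + 30839 = 41315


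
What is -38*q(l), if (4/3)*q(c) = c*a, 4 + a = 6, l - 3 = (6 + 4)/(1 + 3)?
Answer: -627/2 ≈ -313.50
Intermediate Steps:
l = 11/2 (l = 3 + (6 + 4)/(1 + 3) = 3 + 10/4 = 3 + 10*(¼) = 3 + 5/2 = 11/2 ≈ 5.5000)
a = 2 (a = -4 + 6 = 2)
q(c) = 3*c/2 (q(c) = 3*(c*2)/4 = 3*(2*c)/4 = 3*c/2)
-38*q(l) = -57*11/2 = -38*33/4 = -627/2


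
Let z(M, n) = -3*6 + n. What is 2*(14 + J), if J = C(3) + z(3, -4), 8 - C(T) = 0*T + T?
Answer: -6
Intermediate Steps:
C(T) = 8 - T (C(T) = 8 - (0*T + T) = 8 - (0 + T) = 8 - T)
z(M, n) = -18 + n
J = -17 (J = (8 - 1*3) + (-18 - 4) = (8 - 3) - 22 = 5 - 22 = -17)
2*(14 + J) = 2*(14 - 17) = 2*(-3) = -6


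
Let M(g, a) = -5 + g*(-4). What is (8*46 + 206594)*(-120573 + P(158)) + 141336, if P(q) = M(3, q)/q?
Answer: -1971358902487/79 ≈ -2.4954e+10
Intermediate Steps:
M(g, a) = -5 - 4*g
P(q) = -17/q (P(q) = (-5 - 4*3)/q = (-5 - 12)/q = -17/q)
(8*46 + 206594)*(-120573 + P(158)) + 141336 = (8*46 + 206594)*(-120573 - 17/158) + 141336 = (368 + 206594)*(-120573 - 17*1/158) + 141336 = 206962*(-120573 - 17/158) + 141336 = 206962*(-19050551/158) + 141336 = -1971370068031/79 + 141336 = -1971358902487/79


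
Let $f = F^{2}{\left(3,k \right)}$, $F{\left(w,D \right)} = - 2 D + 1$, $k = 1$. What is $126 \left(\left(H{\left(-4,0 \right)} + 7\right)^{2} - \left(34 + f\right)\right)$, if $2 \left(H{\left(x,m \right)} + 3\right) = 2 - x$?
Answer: $1764$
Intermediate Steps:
$F{\left(w,D \right)} = 1 - 2 D$
$f = 1$ ($f = \left(1 - 2\right)^{2} = \left(-1\right)^{2} = 1$)
$H{\left(x,m \right)} = -2 - \frac{x}{2}$ ($H{\left(x,m \right)} = -3 + \frac{2 - x}{2} = -3 - \left(-1 + \frac{x}{2}\right) = -2 - \frac{x}{2}$)
$126 \left(\left(H{\left(-4,0 \right)} + 7\right)^{2} - \left(34 + f\right)\right) = 126 \left(\left(\left(-2 - -2\right) + 7\right)^{2} - 35\right) = 126 \left(\left(\left(-2 + 2\right) + 7\right)^{2} - 35\right) = 126 \left(\left(0 + 7\right)^{2} - 35\right) = 126 \left(7^{2} - 35\right) = 126 \left(49 - 35\right) = 126 \cdot 14 = 1764$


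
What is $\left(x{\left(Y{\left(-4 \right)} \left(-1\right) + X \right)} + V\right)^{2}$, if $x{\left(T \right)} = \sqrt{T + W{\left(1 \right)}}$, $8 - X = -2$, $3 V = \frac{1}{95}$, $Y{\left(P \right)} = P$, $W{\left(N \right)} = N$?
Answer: $\frac{1218376}{81225} + \frac{2 \sqrt{15}}{285} \approx 15.027$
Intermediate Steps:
$V = \frac{1}{285}$ ($V = \frac{1}{3 \cdot 95} = \frac{1}{3} \cdot \frac{1}{95} = \frac{1}{285} \approx 0.0035088$)
$X = 10$ ($X = 8 - -2 = 8 + 2 = 10$)
$x{\left(T \right)} = \sqrt{1 + T}$ ($x{\left(T \right)} = \sqrt{T + 1} = \sqrt{1 + T}$)
$\left(x{\left(Y{\left(-4 \right)} \left(-1\right) + X \right)} + V\right)^{2} = \left(\sqrt{1 + \left(\left(-4\right) \left(-1\right) + 10\right)} + \frac{1}{285}\right)^{2} = \left(\sqrt{1 + \left(4 + 10\right)} + \frac{1}{285}\right)^{2} = \left(\sqrt{1 + 14} + \frac{1}{285}\right)^{2} = \left(\sqrt{15} + \frac{1}{285}\right)^{2} = \left(\frac{1}{285} + \sqrt{15}\right)^{2}$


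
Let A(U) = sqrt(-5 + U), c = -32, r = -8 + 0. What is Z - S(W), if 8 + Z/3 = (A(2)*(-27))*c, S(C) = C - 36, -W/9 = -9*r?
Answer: 660 + 2592*I*sqrt(3) ≈ 660.0 + 4489.5*I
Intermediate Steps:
r = -8
W = -648 (W = -(-81)*(-8) = -9*72 = -648)
S(C) = -36 + C
Z = -24 + 2592*I*sqrt(3) (Z = -24 + 3*((sqrt(-5 + 2)*(-27))*(-32)) = -24 + 3*((sqrt(-3)*(-27))*(-32)) = -24 + 3*(((I*sqrt(3))*(-27))*(-32)) = -24 + 3*(-27*I*sqrt(3)*(-32)) = -24 + 3*(864*I*sqrt(3)) = -24 + 2592*I*sqrt(3) ≈ -24.0 + 4489.5*I)
Z - S(W) = (-24 + 2592*I*sqrt(3)) - (-36 - 648) = (-24 + 2592*I*sqrt(3)) - 1*(-684) = (-24 + 2592*I*sqrt(3)) + 684 = 660 + 2592*I*sqrt(3)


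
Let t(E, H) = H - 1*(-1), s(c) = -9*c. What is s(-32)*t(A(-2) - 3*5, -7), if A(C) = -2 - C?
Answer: -1728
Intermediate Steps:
t(E, H) = 1 + H (t(E, H) = H + 1 = 1 + H)
s(-32)*t(A(-2) - 3*5, -7) = (-9*(-32))*(1 - 7) = 288*(-6) = -1728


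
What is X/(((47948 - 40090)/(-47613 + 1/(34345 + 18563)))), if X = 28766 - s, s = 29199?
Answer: 1090774025099/415751064 ≈ 2623.6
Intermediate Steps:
X = -433 (X = 28766 - 1*29199 = 28766 - 29199 = -433)
X/(((47948 - 40090)/(-47613 + 1/(34345 + 18563)))) = -433*(-47613 + 1/(34345 + 18563))/(47948 - 40090) = -433/(7858/(-47613 + 1/52908)) = -433/(7858/(-2519108603/52908)) = -433/(7858*(-52908/2519108603)) = -433/(-415751064/2519108603) = -433*(-2519108603/415751064) = 1090774025099/415751064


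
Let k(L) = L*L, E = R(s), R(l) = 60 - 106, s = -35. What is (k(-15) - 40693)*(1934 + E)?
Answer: -76403584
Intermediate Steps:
R(l) = -46
E = -46
k(L) = L²
(k(-15) - 40693)*(1934 + E) = ((-15)² - 40693)*(1934 - 46) = (225 - 40693)*1888 = -40468*1888 = -76403584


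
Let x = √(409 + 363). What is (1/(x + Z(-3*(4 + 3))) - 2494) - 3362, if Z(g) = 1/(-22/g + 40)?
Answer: -3359174528214/573629527 + 1486088*√193/573629527 ≈ -5856.0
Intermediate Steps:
x = 2*√193 (x = √772 = 2*√193 ≈ 27.785)
Z(g) = 1/(40 - 22/g)
(1/(x + Z(-3*(4 + 3))) - 2494) - 3362 = (1/(2*√193 + (-3*(4 + 3))/(2*(-11 + 20*(-3*(4 + 3))))) - 2494) - 3362 = (1/(2*√193 + (-3*7)/(2*(-11 + 20*(-3*7)))) - 2494) - 3362 = (1/(2*√193 + (½)*(-21)/(-11 + 20*(-21))) - 2494) - 3362 = (1/(2*√193 + (½)*(-21)/(-11 - 420)) - 2494) - 3362 = (1/(2*√193 + (½)*(-21)/(-431)) - 2494) - 3362 = (1/(2*√193 + (½)*(-21)*(-1/431)) - 2494) - 3362 = (1/(2*√193 + 21/862) - 2494) - 3362 = (1/(21/862 + 2*√193) - 2494) - 3362 = (-2494 + 1/(21/862 + 2*√193)) - 3362 = -5856 + 1/(21/862 + 2*√193)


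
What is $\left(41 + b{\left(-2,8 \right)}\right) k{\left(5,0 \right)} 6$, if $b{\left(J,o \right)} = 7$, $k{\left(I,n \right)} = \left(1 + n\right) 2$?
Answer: $576$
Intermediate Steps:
$k{\left(I,n \right)} = 2 + 2 n$
$\left(41 + b{\left(-2,8 \right)}\right) k{\left(5,0 \right)} 6 = \left(41 + 7\right) \left(2 + 2 \cdot 0\right) 6 = 48 \left(2 + 0\right) 6 = 48 \cdot 2 \cdot 6 = 48 \cdot 12 = 576$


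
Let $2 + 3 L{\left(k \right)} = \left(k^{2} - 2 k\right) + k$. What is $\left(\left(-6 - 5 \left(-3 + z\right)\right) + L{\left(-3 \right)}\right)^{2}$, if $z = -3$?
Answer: $\frac{6724}{9} \approx 747.11$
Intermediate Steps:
$L{\left(k \right)} = - \frac{2}{3} - \frac{k}{3} + \frac{k^{2}}{3}$ ($L{\left(k \right)} = - \frac{2}{3} + \frac{\left(k^{2} - 2 k\right) + k}{3} = - \frac{2}{3} + \frac{k^{2} - k}{3} = - \frac{2}{3} + \left(- \frac{k}{3} + \frac{k^{2}}{3}\right) = - \frac{2}{3} - \frac{k}{3} + \frac{k^{2}}{3}$)
$\left(\left(-6 - 5 \left(-3 + z\right)\right) + L{\left(-3 \right)}\right)^{2} = \left(\left(-6 - 5 \left(-3 - 3\right)\right) - \left(- \frac{1}{3} - 3\right)\right)^{2} = \left(\left(-6 - -30\right) + \left(- \frac{2}{3} + 1 + \frac{1}{3} \cdot 9\right)\right)^{2} = \left(\left(-6 + 30\right) + \left(- \frac{2}{3} + 1 + 3\right)\right)^{2} = \left(24 + \frac{10}{3}\right)^{2} = \left(\frac{82}{3}\right)^{2} = \frac{6724}{9}$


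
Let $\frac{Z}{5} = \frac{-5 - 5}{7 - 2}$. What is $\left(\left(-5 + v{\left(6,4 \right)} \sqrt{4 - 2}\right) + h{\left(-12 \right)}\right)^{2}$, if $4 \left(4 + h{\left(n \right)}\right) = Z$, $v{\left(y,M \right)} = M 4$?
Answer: $\frac{2577}{4} - 368 \sqrt{2} \approx 123.82$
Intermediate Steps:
$v{\left(y,M \right)} = 4 M$
$Z = -10$ ($Z = 5 \frac{-5 - 5}{7 - 2} = 5 \left(- \frac{10}{5}\right) = 5 \left(\left(-10\right) \frac{1}{5}\right) = 5 \left(-2\right) = -10$)
$h{\left(n \right)} = - \frac{13}{2}$ ($h{\left(n \right)} = -4 + \frac{1}{4} \left(-10\right) = -4 - \frac{5}{2} = - \frac{13}{2}$)
$\left(\left(-5 + v{\left(6,4 \right)} \sqrt{4 - 2}\right) + h{\left(-12 \right)}\right)^{2} = \left(\left(-5 + 4 \cdot 4 \sqrt{4 - 2}\right) - \frac{13}{2}\right)^{2} = \left(\left(-5 + 16 \sqrt{2}\right) - \frac{13}{2}\right)^{2} = \left(- \frac{23}{2} + 16 \sqrt{2}\right)^{2}$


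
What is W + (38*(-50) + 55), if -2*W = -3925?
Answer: 235/2 ≈ 117.50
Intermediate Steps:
W = 3925/2 (W = -1/2*(-3925) = 3925/2 ≈ 1962.5)
W + (38*(-50) + 55) = 3925/2 + (38*(-50) + 55) = 3925/2 + (-1900 + 55) = 3925/2 - 1845 = 235/2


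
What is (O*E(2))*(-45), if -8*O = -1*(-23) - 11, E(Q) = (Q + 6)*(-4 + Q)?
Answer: -1080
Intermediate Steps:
E(Q) = (-4 + Q)*(6 + Q) (E(Q) = (6 + Q)*(-4 + Q) = (-4 + Q)*(6 + Q))
O = -3/2 (O = -(-1*(-23) - 11)/8 = -(23 - 11)/8 = -⅛*12 = -3/2 ≈ -1.5000)
(O*E(2))*(-45) = -3*(-24 + 2² + 2*2)/2*(-45) = -3*(-24 + 4 + 4)/2*(-45) = -3/2*(-16)*(-45) = 24*(-45) = -1080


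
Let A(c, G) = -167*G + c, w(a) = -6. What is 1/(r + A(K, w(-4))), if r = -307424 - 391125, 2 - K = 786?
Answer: -1/698331 ≈ -1.4320e-6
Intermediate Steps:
K = -784 (K = 2 - 1*786 = 2 - 786 = -784)
A(c, G) = c - 167*G
r = -698549
1/(r + A(K, w(-4))) = 1/(-698549 + (-784 - 167*(-6))) = 1/(-698549 + (-784 + 1002)) = 1/(-698549 + 218) = 1/(-698331) = -1/698331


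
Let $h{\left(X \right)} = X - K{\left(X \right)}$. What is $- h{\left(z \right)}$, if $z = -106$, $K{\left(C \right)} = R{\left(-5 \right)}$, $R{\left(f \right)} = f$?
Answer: $101$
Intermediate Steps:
$K{\left(C \right)} = -5$
$h{\left(X \right)} = 5 + X$ ($h{\left(X \right)} = X - -5 = X + 5 = 5 + X$)
$- h{\left(z \right)} = - (5 - 106) = \left(-1\right) \left(-101\right) = 101$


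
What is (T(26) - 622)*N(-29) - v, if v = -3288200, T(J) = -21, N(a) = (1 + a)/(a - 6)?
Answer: 16438428/5 ≈ 3.2877e+6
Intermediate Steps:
N(a) = (1 + a)/(-6 + a)
(T(26) - 622)*N(-29) - v = (-21 - 622)*((1 - 29)/(-6 - 29)) - 1*(-3288200) = -643*(-28)/(-35) + 3288200 = -(-643)*(-28)/35 + 3288200 = -643*⅘ + 3288200 = -2572/5 + 3288200 = 16438428/5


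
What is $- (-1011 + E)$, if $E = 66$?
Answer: $945$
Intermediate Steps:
$- (-1011 + E) = - (-1011 + 66) = \left(-1\right) \left(-945\right) = 945$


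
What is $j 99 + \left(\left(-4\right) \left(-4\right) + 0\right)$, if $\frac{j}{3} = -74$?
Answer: $-21962$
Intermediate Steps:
$j = -222$ ($j = 3 \left(-74\right) = -222$)
$j 99 + \left(\left(-4\right) \left(-4\right) + 0\right) = \left(-222\right) 99 + \left(\left(-4\right) \left(-4\right) + 0\right) = -21978 + \left(16 + 0\right) = -21978 + 16 = -21962$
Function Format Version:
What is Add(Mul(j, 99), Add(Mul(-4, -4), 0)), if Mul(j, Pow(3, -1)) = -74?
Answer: -21962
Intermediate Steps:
j = -222 (j = Mul(3, -74) = -222)
Add(Mul(j, 99), Add(Mul(-4, -4), 0)) = Add(Mul(-222, 99), Add(Mul(-4, -4), 0)) = Add(-21978, Add(16, 0)) = Add(-21978, 16) = -21962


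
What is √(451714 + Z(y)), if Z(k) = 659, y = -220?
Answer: √452373 ≈ 672.59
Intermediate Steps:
√(451714 + Z(y)) = √(451714 + 659) = √452373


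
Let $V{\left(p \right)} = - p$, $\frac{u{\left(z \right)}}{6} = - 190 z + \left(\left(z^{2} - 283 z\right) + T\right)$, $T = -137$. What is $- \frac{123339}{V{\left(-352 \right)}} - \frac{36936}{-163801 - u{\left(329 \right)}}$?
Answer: $- \frac{787957125}{2246816} \approx -350.7$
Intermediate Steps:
$u{\left(z \right)} = -822 - 2838 z + 6 z^{2}$ ($u{\left(z \right)} = 6 \left(- 190 z - \left(137 - z^{2} + 283 z\right)\right) = 6 \left(-137 + z^{2} - 473 z\right) = -822 - 2838 z + 6 z^{2}$)
$- \frac{123339}{V{\left(-352 \right)}} - \frac{36936}{-163801 - u{\left(329 \right)}} = - \frac{123339}{\left(-1\right) \left(-352\right)} - \frac{36936}{-163801 - \left(-822 - 933702 + 6 \cdot 329^{2}\right)} = - \frac{123339}{352} - \frac{36936}{-163801 - \left(-822 - 933702 + 6 \cdot 108241\right)} = \left(-123339\right) \frac{1}{352} - \frac{36936}{-163801 - \left(-822 - 933702 + 649446\right)} = - \frac{123339}{352} - \frac{36936}{-163801 - -285078} = - \frac{123339}{352} - \frac{36936}{-163801 + 285078} = - \frac{123339}{352} - \frac{36936}{121277} = - \frac{123339}{352} - \frac{1944}{6383} = - \frac{787957125}{2246816}$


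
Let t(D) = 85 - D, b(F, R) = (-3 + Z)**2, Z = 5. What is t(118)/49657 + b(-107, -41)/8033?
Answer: -66461/398894681 ≈ -0.00016661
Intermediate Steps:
b(F, R) = 4 (b(F, R) = (-3 + 5)**2 = 2**2 = 4)
t(118)/49657 + b(-107, -41)/8033 = (85 - 1*118)/49657 + 4/8033 = (85 - 118)*(1/49657) + 4*(1/8033) = -33*1/49657 + 4/8033 = -33/49657 + 4/8033 = -66461/398894681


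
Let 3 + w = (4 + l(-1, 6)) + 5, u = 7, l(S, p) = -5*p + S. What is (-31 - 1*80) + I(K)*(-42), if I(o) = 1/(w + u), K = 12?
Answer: -326/3 ≈ -108.67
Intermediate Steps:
l(S, p) = S - 5*p
w = -25 (w = -3 + ((4 + (-1 - 5*6)) + 5) = -3 + ((4 + (-1 - 30)) + 5) = -3 + ((4 - 31) + 5) = -3 + (-27 + 5) = -3 - 22 = -25)
I(o) = -1/18 (I(o) = 1/(-25 + 7) = 1/(-18) = -1/18)
(-31 - 1*80) + I(K)*(-42) = (-31 - 1*80) - 1/18*(-42) = (-31 - 80) + 7/3 = -111 + 7/3 = -326/3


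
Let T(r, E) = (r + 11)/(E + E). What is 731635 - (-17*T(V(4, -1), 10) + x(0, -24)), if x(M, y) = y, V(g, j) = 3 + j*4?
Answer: 1463335/2 ≈ 7.3167e+5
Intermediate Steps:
V(g, j) = 3 + 4*j
T(r, E) = (11 + r)/(2*E) (T(r, E) = (11 + r)/((2*E)) = (11 + r)*(1/(2*E)) = (11 + r)/(2*E))
731635 - (-17*T(V(4, -1), 10) + x(0, -24)) = 731635 - (-17*(11 + (3 + 4*(-1)))/(2*10) - 24) = 731635 - (-17*(11 + (3 - 4))/(2*10) - 24) = 731635 - (-17*(11 - 1)/(2*10) - 24) = 731635 - (-17*10/(2*10) - 24) = 731635 - (-17*1/2 - 24) = 731635 - (-17/2 - 24) = 731635 - 1*(-65/2) = 731635 + 65/2 = 1463335/2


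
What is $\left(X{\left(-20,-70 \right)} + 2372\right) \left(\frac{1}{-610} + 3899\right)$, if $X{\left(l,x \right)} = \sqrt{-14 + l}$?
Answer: $\frac{2820769354}{305} + \frac{2378389 i \sqrt{34}}{610} \approx 9.2484 \cdot 10^{6} + 22735.0 i$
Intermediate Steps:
$\left(X{\left(-20,-70 \right)} + 2372\right) \left(\frac{1}{-610} + 3899\right) = \left(\sqrt{-14 - 20} + 2372\right) \left(\frac{1}{-610} + 3899\right) = \left(\sqrt{-34} + 2372\right) \left(- \frac{1}{610} + 3899\right) = \left(i \sqrt{34} + 2372\right) \frac{2378389}{610} = \left(2372 + i \sqrt{34}\right) \frac{2378389}{610} = \frac{2820769354}{305} + \frac{2378389 i \sqrt{34}}{610}$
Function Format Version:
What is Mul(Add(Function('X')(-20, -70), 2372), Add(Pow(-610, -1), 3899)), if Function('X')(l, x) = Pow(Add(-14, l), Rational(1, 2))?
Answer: Add(Rational(2820769354, 305), Mul(Rational(2378389, 610), I, Pow(34, Rational(1, 2)))) ≈ Add(9.2484e+6, Mul(22735., I))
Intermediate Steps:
Mul(Add(Function('X')(-20, -70), 2372), Add(Pow(-610, -1), 3899)) = Mul(Add(Pow(Add(-14, -20), Rational(1, 2)), 2372), Add(Pow(-610, -1), 3899)) = Mul(Add(Pow(-34, Rational(1, 2)), 2372), Add(Rational(-1, 610), 3899)) = Mul(Add(Mul(I, Pow(34, Rational(1, 2))), 2372), Rational(2378389, 610)) = Mul(Add(2372, Mul(I, Pow(34, Rational(1, 2)))), Rational(2378389, 610)) = Add(Rational(2820769354, 305), Mul(Rational(2378389, 610), I, Pow(34, Rational(1, 2))))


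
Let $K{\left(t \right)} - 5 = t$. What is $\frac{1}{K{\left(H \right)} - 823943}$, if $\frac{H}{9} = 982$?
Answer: $- \frac{1}{815100} \approx -1.2268 \cdot 10^{-6}$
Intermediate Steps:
$H = 8838$ ($H = 9 \cdot 982 = 8838$)
$K{\left(t \right)} = 5 + t$
$\frac{1}{K{\left(H \right)} - 823943} = \frac{1}{\left(5 + 8838\right) - 823943} = \frac{1}{8843 - 823943} = \frac{1}{-815100} = - \frac{1}{815100}$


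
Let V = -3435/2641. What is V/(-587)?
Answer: 3435/1550267 ≈ 0.0022157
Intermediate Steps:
V = -3435/2641 (V = -3435*1/2641 = -3435/2641 ≈ -1.3006)
V/(-587) = -3435/2641/(-587) = -3435/2641*(-1/587) = 3435/1550267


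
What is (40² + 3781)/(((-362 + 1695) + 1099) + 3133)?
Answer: 5381/5565 ≈ 0.96694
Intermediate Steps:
(40² + 3781)/(((-362 + 1695) + 1099) + 3133) = (1600 + 3781)/((1333 + 1099) + 3133) = 5381/(2432 + 3133) = 5381/5565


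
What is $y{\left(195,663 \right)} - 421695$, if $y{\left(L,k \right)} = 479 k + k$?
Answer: $-103455$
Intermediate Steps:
$y{\left(L,k \right)} = 480 k$
$y{\left(195,663 \right)} - 421695 = 480 \cdot 663 - 421695 = 318240 - 421695 = -103455$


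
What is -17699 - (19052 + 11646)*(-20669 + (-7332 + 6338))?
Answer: 664993075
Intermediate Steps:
-17699 - (19052 + 11646)*(-20669 + (-7332 + 6338)) = -17699 - 30698*(-20669 - 994) = -17699 - 30698*(-21663) = -17699 - 1*(-665010774) = -17699 + 665010774 = 664993075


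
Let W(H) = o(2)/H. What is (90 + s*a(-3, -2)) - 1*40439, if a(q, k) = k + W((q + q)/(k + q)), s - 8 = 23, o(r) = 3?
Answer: -80667/2 ≈ -40334.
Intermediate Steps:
s = 31 (s = 8 + 23 = 31)
W(H) = 3/H
a(q, k) = k + 3*(k + q)/(2*q) (a(q, k) = k + 3/(((q + q)/(k + q))) = k + 3/(((2*q)/(k + q))) = k + 3/((2*q/(k + q))) = k + 3*((k + q)/(2*q)) = k + 3*(k + q)/(2*q))
(90 + s*a(-3, -2)) - 1*40439 = (90 + 31*(3/2 - 2 + (3/2)*(-2)/(-3))) - 1*40439 = (90 + 31*(3/2 - 2 + (3/2)*(-2)*(-⅓))) - 40439 = (90 + 31*(3/2 - 2 + 1)) - 40439 = (90 + 31*(½)) - 40439 = (90 + 31/2) - 40439 = 211/2 - 40439 = -80667/2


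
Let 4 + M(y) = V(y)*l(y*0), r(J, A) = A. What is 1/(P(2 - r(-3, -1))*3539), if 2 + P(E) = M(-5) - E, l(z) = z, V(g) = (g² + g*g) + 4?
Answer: -1/31851 ≈ -3.1396e-5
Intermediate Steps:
V(g) = 4 + 2*g² (V(g) = (g² + g²) + 4 = 2*g² + 4 = 4 + 2*g²)
M(y) = -4 (M(y) = -4 + (4 + 2*y²)*(y*0) = -4 + (4 + 2*y²)*0 = -4 + 0 = -4)
P(E) = -6 - E (P(E) = -2 + (-4 - E) = -6 - E)
1/(P(2 - r(-3, -1))*3539) = 1/((-6 - (2 - 1*(-1)))*3539) = 1/((-6 - (2 + 1))*3539) = 1/((-6 - 1*3)*3539) = 1/((-6 - 3)*3539) = 1/(-9*3539) = 1/(-31851) = -1/31851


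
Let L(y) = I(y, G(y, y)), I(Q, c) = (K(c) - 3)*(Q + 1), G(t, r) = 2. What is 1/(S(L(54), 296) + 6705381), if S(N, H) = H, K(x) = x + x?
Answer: 1/6705677 ≈ 1.4913e-7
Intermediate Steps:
K(x) = 2*x
I(Q, c) = (1 + Q)*(-3 + 2*c) (I(Q, c) = (2*c - 3)*(Q + 1) = (-3 + 2*c)*(1 + Q) = (1 + Q)*(-3 + 2*c))
L(y) = 1 + y (L(y) = -3 - 3*y + 2*2 + 2*y*2 = -3 - 3*y + 4 + 4*y = 1 + y)
1/(S(L(54), 296) + 6705381) = 1/(296 + 6705381) = 1/6705677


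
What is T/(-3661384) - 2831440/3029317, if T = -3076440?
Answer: -130934640185/1386436599341 ≈ -0.094440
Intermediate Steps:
T/(-3661384) - 2831440/3029317 = -3076440/(-3661384) - 2831440/3029317 = -3076440*(-1/3661384) - 2831440*1/3029317 = 384555/457673 - 2831440/3029317 = -130934640185/1386436599341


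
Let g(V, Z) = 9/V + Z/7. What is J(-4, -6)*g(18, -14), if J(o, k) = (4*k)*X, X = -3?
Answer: -108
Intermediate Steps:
g(V, Z) = 9/V + Z/7 (g(V, Z) = 9/V + Z*(⅐) = 9/V + Z/7)
J(o, k) = -12*k (J(o, k) = (4*k)*(-3) = -12*k)
J(-4, -6)*g(18, -14) = (-12*(-6))*(9/18 + (⅐)*(-14)) = 72*(9*(1/18) - 2) = 72*(½ - 2) = 72*(-3/2) = -108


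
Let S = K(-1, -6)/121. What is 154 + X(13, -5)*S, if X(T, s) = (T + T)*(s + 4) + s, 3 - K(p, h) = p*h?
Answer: 18727/121 ≈ 154.77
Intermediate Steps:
K(p, h) = 3 - h*p (K(p, h) = 3 - p*h = 3 - h*p)
X(T, s) = s + 2*T*(4 + s) (X(T, s) = (2*T)*(4 + s) + s = 2*T*(4 + s) + s = s + 2*T*(4 + s))
S = -3/121 (S = (3 - 1*(-6)*(-1))/121 = (3 - 6)*(1/121) = -3*1/121 = -3/121 ≈ -0.024793)
154 + X(13, -5)*S = 154 + (-5 + 8*13 + 2*13*(-5))*(-3/121) = 154 + (-5 + 104 - 130)*(-3/121) = 154 - 31*(-3/121) = 154 + 93/121 = 18727/121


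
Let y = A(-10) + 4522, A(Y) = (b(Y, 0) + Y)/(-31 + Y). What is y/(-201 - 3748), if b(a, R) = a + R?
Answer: -185422/161909 ≈ -1.1452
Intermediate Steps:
b(a, R) = R + a
A(Y) = 2*Y/(-31 + Y) (A(Y) = ((0 + Y) + Y)/(-31 + Y) = (Y + Y)/(-31 + Y) = (2*Y)/(-31 + Y) = 2*Y/(-31 + Y))
y = 185422/41 (y = 2*(-10)/(-31 - 10) + 4522 = 2*(-10)/(-41) + 4522 = 2*(-10)*(-1/41) + 4522 = 20/41 + 4522 = 185422/41 ≈ 4522.5)
y/(-201 - 3748) = 185422/(41*(-201 - 3748)) = (185422/41)/(-3949) = (185422/41)*(-1/3949) = -185422/161909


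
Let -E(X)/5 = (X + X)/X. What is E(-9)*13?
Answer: -130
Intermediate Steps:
E(X) = -10 (E(X) = -5*(X + X)/X = -5*2*X/X = -5*2 = -10)
E(-9)*13 = -10*13 = -130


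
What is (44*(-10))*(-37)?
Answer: 16280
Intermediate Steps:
(44*(-10))*(-37) = -440*(-37) = 16280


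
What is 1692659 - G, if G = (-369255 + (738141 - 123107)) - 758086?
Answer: 2204966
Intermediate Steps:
G = -512307 (G = (-369255 + 615034) - 758086 = 245779 - 758086 = -512307)
1692659 - G = 1692659 - 1*(-512307) = 1692659 + 512307 = 2204966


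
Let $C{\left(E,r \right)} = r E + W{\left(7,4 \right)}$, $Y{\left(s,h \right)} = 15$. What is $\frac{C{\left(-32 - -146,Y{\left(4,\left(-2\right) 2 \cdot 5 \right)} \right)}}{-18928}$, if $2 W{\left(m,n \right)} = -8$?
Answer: $- \frac{853}{9464} \approx -0.090131$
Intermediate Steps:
$W{\left(m,n \right)} = -4$ ($W{\left(m,n \right)} = \frac{1}{2} \left(-8\right) = -4$)
$C{\left(E,r \right)} = -4 + E r$ ($C{\left(E,r \right)} = r E - 4 = E r - 4 = -4 + E r$)
$\frac{C{\left(-32 - -146,Y{\left(4,\left(-2\right) 2 \cdot 5 \right)} \right)}}{-18928} = \frac{-4 + \left(-32 - -146\right) 15}{-18928} = \left(-4 + \left(-32 + 146\right) 15\right) \left(- \frac{1}{18928}\right) = \left(-4 + 114 \cdot 15\right) \left(- \frac{1}{18928}\right) = \left(-4 + 1710\right) \left(- \frac{1}{18928}\right) = 1706 \left(- \frac{1}{18928}\right) = - \frac{853}{9464}$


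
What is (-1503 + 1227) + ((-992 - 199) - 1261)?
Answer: -2728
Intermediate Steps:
(-1503 + 1227) + ((-992 - 199) - 1261) = -276 + (-1191 - 1261) = -276 - 2452 = -2728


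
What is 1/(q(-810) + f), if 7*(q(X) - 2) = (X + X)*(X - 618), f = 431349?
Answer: 1/761831 ≈ 1.3126e-6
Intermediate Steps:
q(X) = 2 + 2*X*(-618 + X)/7 (q(X) = 2 + ((X + X)*(X - 618))/7 = 2 + ((2*X)*(-618 + X))/7 = 2 + (2*X*(-618 + X))/7 = 2 + 2*X*(-618 + X)/7)
1/(q(-810) + f) = 1/((2 - 1236/7*(-810) + (2/7)*(-810)²) + 431349) = 1/((2 + 1001160/7 + (2/7)*656100) + 431349) = 1/((2 + 1001160/7 + 1312200/7) + 431349) = 1/(330482 + 431349) = 1/761831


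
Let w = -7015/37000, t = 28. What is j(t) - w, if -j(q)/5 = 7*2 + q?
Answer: -1552597/7400 ≈ -209.81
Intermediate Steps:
j(q) = -70 - 5*q (j(q) = -5*(7*2 + q) = -5*(14 + q) = -70 - 5*q)
w = -1403/7400 (w = -7015*1/37000 = -1403/7400 ≈ -0.18959)
j(t) - w = (-70 - 5*28) - 1*(-1403/7400) = (-70 - 140) + 1403/7400 = -210 + 1403/7400 = -1552597/7400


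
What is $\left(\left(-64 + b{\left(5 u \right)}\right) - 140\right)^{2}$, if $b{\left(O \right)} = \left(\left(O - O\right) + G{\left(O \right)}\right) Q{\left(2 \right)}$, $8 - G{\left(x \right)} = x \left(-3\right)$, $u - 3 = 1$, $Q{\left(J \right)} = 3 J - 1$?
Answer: $18496$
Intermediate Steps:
$Q{\left(J \right)} = -1 + 3 J$
$u = 4$ ($u = 3 + 1 = 4$)
$G{\left(x \right)} = 8 + 3 x$ ($G{\left(x \right)} = 8 - x \left(-3\right) = 8 - - 3 x = 8 + 3 x$)
$b{\left(O \right)} = 40 + 15 O$ ($b{\left(O \right)} = \left(\left(O - O\right) + \left(8 + 3 O\right)\right) \left(-1 + 3 \cdot 2\right) = \left(0 + \left(8 + 3 O\right)\right) \left(-1 + 6\right) = \left(8 + 3 O\right) 5 = 40 + 15 O$)
$\left(\left(-64 + b{\left(5 u \right)}\right) - 140\right)^{2} = \left(\left(-64 + \left(40 + 15 \cdot 5 \cdot 4\right)\right) - 140\right)^{2} = \left(\left(-64 + \left(40 + 15 \cdot 20\right)\right) - 140\right)^{2} = \left(\left(-64 + \left(40 + 300\right)\right) - 140\right)^{2} = \left(\left(-64 + 340\right) - 140\right)^{2} = \left(276 - 140\right)^{2} = 136^{2} = 18496$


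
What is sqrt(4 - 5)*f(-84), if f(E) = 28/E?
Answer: -I/3 ≈ -0.33333*I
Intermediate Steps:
sqrt(4 - 5)*f(-84) = sqrt(4 - 5)*(28/(-84)) = sqrt(-1)*(28*(-1/84)) = I*(-1/3) = -I/3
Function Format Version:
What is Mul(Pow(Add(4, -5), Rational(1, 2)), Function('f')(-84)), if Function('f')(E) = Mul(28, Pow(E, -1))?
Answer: Mul(Rational(-1, 3), I) ≈ Mul(-0.33333, I)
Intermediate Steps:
Mul(Pow(Add(4, -5), Rational(1, 2)), Function('f')(-84)) = Mul(Pow(Add(4, -5), Rational(1, 2)), Mul(28, Pow(-84, -1))) = Mul(Pow(-1, Rational(1, 2)), Mul(28, Rational(-1, 84))) = Mul(I, Rational(-1, 3)) = Mul(Rational(-1, 3), I)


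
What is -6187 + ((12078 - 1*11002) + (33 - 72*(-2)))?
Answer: -4934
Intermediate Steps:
-6187 + ((12078 - 1*11002) + (33 - 72*(-2))) = -6187 + ((12078 - 11002) + (33 + 144)) = -6187 + (1076 + 177) = -6187 + 1253 = -4934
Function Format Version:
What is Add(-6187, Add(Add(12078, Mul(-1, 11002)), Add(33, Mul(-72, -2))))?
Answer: -4934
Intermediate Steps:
Add(-6187, Add(Add(12078, Mul(-1, 11002)), Add(33, Mul(-72, -2)))) = Add(-6187, Add(Add(12078, -11002), Add(33, 144))) = Add(-6187, Add(1076, 177)) = Add(-6187, 1253) = -4934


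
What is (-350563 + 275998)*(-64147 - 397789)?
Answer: 34444257840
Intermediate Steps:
(-350563 + 275998)*(-64147 - 397789) = -74565*(-461936) = 34444257840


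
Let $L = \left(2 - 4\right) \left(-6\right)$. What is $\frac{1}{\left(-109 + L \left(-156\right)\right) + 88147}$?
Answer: $\frac{1}{86166} \approx 1.1606 \cdot 10^{-5}$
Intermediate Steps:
$L = 12$ ($L = \left(-2\right) \left(-6\right) = 12$)
$\frac{1}{\left(-109 + L \left(-156\right)\right) + 88147} = \frac{1}{\left(-109 + 12 \left(-156\right)\right) + 88147} = \frac{1}{\left(-109 - 1872\right) + 88147} = \frac{1}{-1981 + 88147} = \frac{1}{86166}$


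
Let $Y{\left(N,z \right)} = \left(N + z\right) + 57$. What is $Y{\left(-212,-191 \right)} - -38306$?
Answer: $37960$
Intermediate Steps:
$Y{\left(N,z \right)} = 57 + N + z$
$Y{\left(-212,-191 \right)} - -38306 = \left(57 - 212 - 191\right) - -38306 = -346 + 38306 = 37960$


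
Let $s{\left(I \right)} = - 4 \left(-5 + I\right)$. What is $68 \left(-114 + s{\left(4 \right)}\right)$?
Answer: $-7480$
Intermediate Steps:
$s{\left(I \right)} = 20 - 4 I$
$68 \left(-114 + s{\left(4 \right)}\right) = 68 \left(-114 + \left(20 - 16\right)\right) = 68 \left(-114 + 4\right) = 68 \left(-110\right) = -7480$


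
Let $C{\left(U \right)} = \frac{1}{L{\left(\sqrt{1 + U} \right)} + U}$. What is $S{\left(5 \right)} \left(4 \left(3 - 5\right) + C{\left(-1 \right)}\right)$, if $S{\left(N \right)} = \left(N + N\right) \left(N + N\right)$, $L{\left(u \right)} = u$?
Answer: $-900$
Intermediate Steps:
$S{\left(N \right)} = 4 N^{2}$ ($S{\left(N \right)} = 2 N 2 N = 4 N^{2}$)
$C{\left(U \right)} = \frac{1}{U + \sqrt{1 + U}}$ ($C{\left(U \right)} = \frac{1}{\sqrt{1 + U} + U} = \frac{1}{U + \sqrt{1 + U}}$)
$S{\left(5 \right)} \left(4 \left(3 - 5\right) + C{\left(-1 \right)}\right) = 4 \cdot 5^{2} \left(4 \left(3 - 5\right) + \frac{1}{-1 + \sqrt{1 - 1}}\right) = 4 \cdot 25 \left(4 \left(-2\right) + \frac{1}{-1 + \sqrt{0}}\right) = 100 \left(-8 + \frac{1}{-1 + 0}\right) = 100 \left(-8 + \frac{1}{-1}\right) = 100 \left(-8 - 1\right) = 100 \left(-9\right) = -900$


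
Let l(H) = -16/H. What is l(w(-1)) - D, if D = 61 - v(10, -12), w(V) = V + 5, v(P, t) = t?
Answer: -77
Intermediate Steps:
w(V) = 5 + V
D = 73 (D = 61 - 1*(-12) = 61 + 12 = 73)
l(w(-1)) - D = -16/(5 - 1) - 1*73 = -16/4 - 73 = -16*¼ - 73 = -4 - 73 = -77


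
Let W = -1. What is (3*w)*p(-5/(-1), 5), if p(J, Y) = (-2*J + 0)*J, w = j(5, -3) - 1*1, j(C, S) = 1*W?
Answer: 300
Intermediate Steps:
j(C, S) = -1 (j(C, S) = 1*(-1) = -1)
w = -2 (w = -1 - 1*1 = -1 - 1 = -2)
p(J, Y) = -2*J**2 (p(J, Y) = (-2*J)*J = -2*J**2)
(3*w)*p(-5/(-1), 5) = (3*(-2))*(-2*(-5/(-1))**2) = -(-12)*(-5*(-1))**2 = -(-12)*5**2 = -(-12)*25 = -6*(-50) = 300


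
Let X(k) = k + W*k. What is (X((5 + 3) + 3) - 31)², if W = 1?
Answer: 81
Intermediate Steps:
X(k) = 2*k (X(k) = k + 1*k = k + k = 2*k)
(X((5 + 3) + 3) - 31)² = (2*((5 + 3) + 3) - 31)² = (2*(8 + 3) - 31)² = (2*11 - 31)² = (22 - 31)² = (-9)² = 81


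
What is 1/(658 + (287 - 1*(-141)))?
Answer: 1/1086 ≈ 0.00092081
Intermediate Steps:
1/(658 + (287 - 1*(-141))) = 1/(658 + (287 + 141)) = 1/(658 + 428) = 1/1086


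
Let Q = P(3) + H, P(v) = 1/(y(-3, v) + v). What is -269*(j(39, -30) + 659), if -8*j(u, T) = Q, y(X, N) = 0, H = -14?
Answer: -4265533/24 ≈ -1.7773e+5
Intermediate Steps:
P(v) = 1/v (P(v) = 1/(0 + v) = 1/v)
Q = -41/3 (Q = 1/3 - 14 = ⅓ - 14 = -41/3 ≈ -13.667)
j(u, T) = 41/24 (j(u, T) = -⅛*(-41/3) = 41/24)
-269*(j(39, -30) + 659) = -269*(41/24 + 659) = -269*15857/24 = -4265533/24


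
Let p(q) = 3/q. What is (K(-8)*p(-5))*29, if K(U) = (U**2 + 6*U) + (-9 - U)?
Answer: -261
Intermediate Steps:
K(U) = -9 + U**2 + 5*U
(K(-8)*p(-5))*29 = ((-9 + (-8)**2 + 5*(-8))*(3/(-5)))*29 = ((-9 + 64 - 40)*(3*(-1/5)))*29 = (15*(-3/5))*29 = -9*29 = -261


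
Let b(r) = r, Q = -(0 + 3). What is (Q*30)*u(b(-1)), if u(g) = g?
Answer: 90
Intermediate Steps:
Q = -3 (Q = -1*3 = -3)
(Q*30)*u(b(-1)) = -3*30*(-1) = -90*(-1) = 90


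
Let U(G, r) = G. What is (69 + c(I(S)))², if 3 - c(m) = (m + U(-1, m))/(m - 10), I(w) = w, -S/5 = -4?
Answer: 491401/100 ≈ 4914.0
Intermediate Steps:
S = 20 (S = -5*(-4) = 20)
c(m) = 3 - (-1 + m)/(-10 + m) (c(m) = 3 - (m - 1)/(m - 10) = 3 - (-1 + m)/(-10 + m))
(69 + c(I(S)))² = (69 + (-29 + 2*20)/(-10 + 20))² = (69 + (-29 + 40)/10)² = (69 + (⅒)*11)² = (69 + 11/10)² = (701/10)² = 491401/100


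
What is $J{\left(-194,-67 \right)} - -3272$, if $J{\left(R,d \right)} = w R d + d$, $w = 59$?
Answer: $770087$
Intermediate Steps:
$J{\left(R,d \right)} = d + 59 R d$ ($J{\left(R,d \right)} = 59 R d + d = d + 59 R d$)
$J{\left(-194,-67 \right)} - -3272 = - 67 \left(1 + 59 \left(-194\right)\right) - -3272 = - 67 \left(1 - 11446\right) + 3272 = \left(-67\right) \left(-11445\right) + 3272 = 766815 + 3272 = 770087$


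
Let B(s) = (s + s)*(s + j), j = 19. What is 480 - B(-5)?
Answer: 620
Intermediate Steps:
B(s) = 2*s*(19 + s) (B(s) = (s + s)*(s + 19) = (2*s)*(19 + s) = 2*s*(19 + s))
480 - B(-5) = 480 - 2*(-5)*(19 - 5) = 480 - 2*(-5)*14 = 480 - 1*(-140) = 480 + 140 = 620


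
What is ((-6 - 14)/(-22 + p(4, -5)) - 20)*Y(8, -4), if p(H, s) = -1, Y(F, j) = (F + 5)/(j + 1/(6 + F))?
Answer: 1456/23 ≈ 63.304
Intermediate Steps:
Y(F, j) = (5 + F)/(j + 1/(6 + F))
((-6 - 14)/(-22 + p(4, -5)) - 20)*Y(8, -4) = ((-6 - 14)/(-22 - 1) - 20)*((30 + 8² + 11*8)/(1 + 6*(-4) + 8*(-4))) = (-20/(-23) - 20)*((30 + 64 + 88)/(1 - 24 - 32)) = (-20*(-1/23) - 20)*(182/(-55)) = (20/23 - 20)*(-1/55*182) = -440/23*(-182/55) = 1456/23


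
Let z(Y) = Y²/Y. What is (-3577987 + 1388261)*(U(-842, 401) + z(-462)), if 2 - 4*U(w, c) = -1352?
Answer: 270431161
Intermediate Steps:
U(w, c) = 677/2 (U(w, c) = ½ - ¼*(-1352) = ½ + 338 = 677/2)
z(Y) = Y
(-3577987 + 1388261)*(U(-842, 401) + z(-462)) = (-3577987 + 1388261)*(677/2 - 462) = -2189726*(-247/2) = 270431161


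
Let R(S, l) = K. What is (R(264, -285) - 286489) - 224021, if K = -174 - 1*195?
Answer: -510879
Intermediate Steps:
K = -369 (K = -174 - 195 = -369)
R(S, l) = -369
(R(264, -285) - 286489) - 224021 = (-369 - 286489) - 224021 = -286858 - 224021 = -510879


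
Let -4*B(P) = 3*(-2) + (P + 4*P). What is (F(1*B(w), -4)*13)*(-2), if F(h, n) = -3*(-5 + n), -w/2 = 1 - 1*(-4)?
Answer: -702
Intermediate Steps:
w = -10 (w = -2*(1 - 1*(-4)) = -2*(1 + 4) = -2*5 = -10)
B(P) = 3/2 - 5*P/4 (B(P) = -(3*(-2) + (P + 4*P))/4 = -(-6 + 5*P)/4 = 3/2 - 5*P/4)
F(h, n) = 15 - 3*n
(F(1*B(w), -4)*13)*(-2) = ((15 - 3*(-4))*13)*(-2) = ((15 + 12)*13)*(-2) = (27*13)*(-2) = 351*(-2) = -702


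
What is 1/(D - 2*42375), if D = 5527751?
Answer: 1/5443001 ≈ 1.8372e-7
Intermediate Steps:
1/(D - 2*42375) = 1/(5527751 - 2*42375) = 1/(5527751 - 84750) = 1/5443001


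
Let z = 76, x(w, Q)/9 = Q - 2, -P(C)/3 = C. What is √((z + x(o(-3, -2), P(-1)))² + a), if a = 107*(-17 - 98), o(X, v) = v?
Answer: 2*I*√1270 ≈ 71.274*I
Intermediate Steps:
P(C) = -3*C
x(w, Q) = -18 + 9*Q (x(w, Q) = 9*(Q - 2) = 9*(-2 + Q) = -18 + 9*Q)
a = -12305 (a = 107*(-115) = -12305)
√((z + x(o(-3, -2), P(-1)))² + a) = √((76 + (-18 + 9*(-3*(-1))))² - 12305) = √((76 + (-18 + 9*3))² - 12305) = √((76 + (-18 + 27))² - 12305) = √((76 + 9)² - 12305) = √(85² - 12305) = √(7225 - 12305) = √(-5080) = 2*I*√1270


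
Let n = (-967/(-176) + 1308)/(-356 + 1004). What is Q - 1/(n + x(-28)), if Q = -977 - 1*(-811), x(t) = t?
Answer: -491606006/2962169 ≈ -165.96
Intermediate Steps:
Q = -166 (Q = -977 + 811 = -166)
n = 231175/114048 (n = (-967*(-1/176) + 1308)/648 = (967/176 + 1308)*(1/648) = (231175/176)*(1/648) = 231175/114048 ≈ 2.0270)
Q - 1/(n + x(-28)) = -166 - 1/(231175/114048 - 28) = -166 - 1/(-2962169/114048) = -166 - 1*(-114048/2962169) = -166 + 114048/2962169 = -491606006/2962169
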